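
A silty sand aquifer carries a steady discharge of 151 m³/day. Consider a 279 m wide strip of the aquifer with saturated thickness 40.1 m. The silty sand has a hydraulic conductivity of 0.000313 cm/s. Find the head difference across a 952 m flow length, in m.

Convert K: 0.000313 cm/s × 864 = 0.2704 m/day.
Cross-sectional area A = 279 × 40.1 = 11188 m².
From Q = K·A·i, i = Q / (K·A) = 151 / (0.2704 × 11188) = 0.04991.
Head loss Δh = i · L = 0.04991 × 952 = 47.51 m.

47.5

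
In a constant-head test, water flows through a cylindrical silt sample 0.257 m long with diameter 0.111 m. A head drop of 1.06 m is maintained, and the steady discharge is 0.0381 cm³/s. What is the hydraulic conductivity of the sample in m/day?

Cross-sectional area A = π·(d/2)² = π × (0.111/2)² = 0.009677 m².
Convert discharge: 0.0381 cm³/s = 3.810e-08 m³/s.
Darcy's law rearranged: K = Q·L / (A·Δh) = 3.810e-08 × 0.257 / (0.009677 × 1.06) = 9.546e-07 m/s = 0.08248 m/day.

0.0825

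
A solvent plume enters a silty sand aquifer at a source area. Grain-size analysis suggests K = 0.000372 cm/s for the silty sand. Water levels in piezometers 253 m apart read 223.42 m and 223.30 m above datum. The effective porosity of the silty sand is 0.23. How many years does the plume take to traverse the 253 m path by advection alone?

Convert K: 0.000372 cm/s × 864 = 0.3214 m/day.
Hydraulic gradient i = (223.42 − 223.30) / 253 = 0.12 / 253 = 0.0004743.
Darcy flux q = K · i = 0.3214 × 0.0004743 = 0.0001524 m/day.
Seepage velocity v = q / n_e = 0.0001524 / 0.23 = 0.0006628 m/day.
Travel time t = L / v = 253 / 0.0006628 = 3.817e+05 days = 1045 years.

1050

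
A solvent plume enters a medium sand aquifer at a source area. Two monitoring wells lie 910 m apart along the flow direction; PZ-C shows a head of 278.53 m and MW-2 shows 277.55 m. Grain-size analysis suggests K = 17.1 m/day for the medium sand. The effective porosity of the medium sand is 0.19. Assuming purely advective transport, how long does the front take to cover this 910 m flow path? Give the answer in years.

Hydraulic gradient i = (278.53 − 277.55) / 910 = 0.98 / 910 = 0.001077.
Darcy flux q = K · i = 17.10 × 0.001077 = 0.01842 m/day.
Seepage velocity v = q / n_e = 0.01842 / 0.19 = 0.09692 m/day.
Travel time t = L / v = 910 / 0.09692 = 9389 days = 25.71 years.

25.7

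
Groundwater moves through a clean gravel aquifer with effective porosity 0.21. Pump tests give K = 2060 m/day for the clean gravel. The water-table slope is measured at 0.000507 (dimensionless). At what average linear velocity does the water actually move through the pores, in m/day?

Hydraulic gradient i = 0.000507.
Darcy flux q = K · i = 2060 × 0.0005070 = 1.044 m/day.
Seepage velocity v = q / n_e = 1.044 / 0.21 = 4.973 m/day.

4.97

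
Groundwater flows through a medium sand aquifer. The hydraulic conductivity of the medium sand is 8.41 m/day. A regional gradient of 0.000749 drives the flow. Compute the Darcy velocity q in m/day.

Hydraulic gradient i = 0.000749.
Specific discharge q = K · i = 8.410 × 0.0007490 = 0.006299 m/day.

0.00630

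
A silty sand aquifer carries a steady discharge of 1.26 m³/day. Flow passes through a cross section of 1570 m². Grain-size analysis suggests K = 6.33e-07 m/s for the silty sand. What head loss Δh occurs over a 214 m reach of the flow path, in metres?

3.14

Convert K: 6.33e-07 m/s × 86400 = 0.05469 m/day.
From Q = K·A·i, i = Q / (K·A) = 1.26 / (0.05469 × 1570) = 0.01467.
Head loss Δh = i · L = 0.01467 × 214 = 3.140 m.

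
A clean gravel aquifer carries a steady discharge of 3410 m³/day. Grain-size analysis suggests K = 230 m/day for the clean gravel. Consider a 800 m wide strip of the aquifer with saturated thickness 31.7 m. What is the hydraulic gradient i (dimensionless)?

0.000585

Cross-sectional area A = 800 × 31.7 = 25360 m².
From Q = K·A·i, i = Q / (K·A) = 3410 / (230.0 × 25360) = 0.0005846.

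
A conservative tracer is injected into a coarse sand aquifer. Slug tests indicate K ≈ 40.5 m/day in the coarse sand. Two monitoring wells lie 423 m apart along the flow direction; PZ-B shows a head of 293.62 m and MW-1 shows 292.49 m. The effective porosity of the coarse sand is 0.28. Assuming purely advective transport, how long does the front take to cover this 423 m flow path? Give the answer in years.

Hydraulic gradient i = (293.62 − 292.49) / 423 = 1.13 / 423 = 0.002671.
Darcy flux q = K · i = 40.50 × 0.002671 = 0.1082 m/day.
Seepage velocity v = q / n_e = 0.1082 / 0.28 = 0.3864 m/day.
Travel time t = L / v = 423 / 0.3864 = 1095 days = 2.997 years.

3.00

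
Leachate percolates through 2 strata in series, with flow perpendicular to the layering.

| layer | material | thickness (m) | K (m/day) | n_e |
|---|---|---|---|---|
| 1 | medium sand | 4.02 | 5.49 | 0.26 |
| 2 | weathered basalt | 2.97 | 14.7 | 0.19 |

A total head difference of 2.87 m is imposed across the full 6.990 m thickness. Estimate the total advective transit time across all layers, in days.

0.524

With flow normal to the layers, continuity requires the same specific discharge q through every layer.
Σ(b_i/K_i) = 4.02/5.49 + 2.97/14.7 = 0.9343 d.
q = Δh / Σ(b_i/K_i) = 2.87 / 0.9343 = 3.072 m/day.
In each layer the seepage velocity is v_i = q/n_i, so the layer transit time is t_i = b_i·n_i / q:
  layer 1 (medium sand): t_1 = 4.02 × 0.26 / 3.072 = 0.3402 d
  layer 2 (weathered basalt): t_2 = 2.97 × 0.19 / 3.072 = 0.1837 d
Total t = Σ t_i = 0.5239 days.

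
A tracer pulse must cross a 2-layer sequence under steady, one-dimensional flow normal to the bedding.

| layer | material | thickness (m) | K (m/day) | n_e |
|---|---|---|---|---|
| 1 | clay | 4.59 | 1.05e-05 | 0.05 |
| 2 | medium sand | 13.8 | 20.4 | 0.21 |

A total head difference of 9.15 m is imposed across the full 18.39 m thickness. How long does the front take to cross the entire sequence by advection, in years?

With flow normal to the layers, continuity requires the same specific discharge q through every layer.
Σ(b_i/K_i) = 4.59/1.05e-05 + 13.8/20.4 = 4.371e+05 d.
q = Δh / Σ(b_i/K_i) = 9.15 / 4.371e+05 = 2.093e-05 m/day.
In each layer the seepage velocity is v_i = q/n_i, so the layer transit time is t_i = b_i·n_i / q:
  layer 1 (clay): t_1 = 4.59 × 0.05 / 2.093e-05 = 10964 d
  layer 2 (medium sand): t_2 = 13.8 × 0.21 / 2.093e-05 = 1.385e+05 d
Total t = Σ t_i = 1.494e+05 days = 409.1 years.

409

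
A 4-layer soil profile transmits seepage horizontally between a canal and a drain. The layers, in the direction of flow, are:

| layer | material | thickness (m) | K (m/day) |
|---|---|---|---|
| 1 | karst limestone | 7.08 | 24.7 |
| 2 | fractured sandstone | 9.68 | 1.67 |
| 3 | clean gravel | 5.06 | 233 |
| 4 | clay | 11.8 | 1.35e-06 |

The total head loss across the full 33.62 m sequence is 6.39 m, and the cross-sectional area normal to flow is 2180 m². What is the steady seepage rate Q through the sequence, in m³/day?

Flow is perpendicular to layering, so the layers act in series and the equivalent K is the thickness-weighted harmonic mean.
Total thickness L = 7.08 + 9.68 + 5.06 + 11.8 = 33.62 m.
Σ(b_i/K_i) = 7.08/24.7 + 9.68/1.67 + 5.06/233 + 11.8/1.35e-06 = 8.741e+06 d.
K_eq = L / Σ(b_i/K_i) = 33.62 / 8.741e+06 = 3.846e-06 m/day.
Q = K_eq · A · (Δh/L) = 3.846e-06 × 2180 × (6.39/33.62) = 0.001594 m³/day.

0.00159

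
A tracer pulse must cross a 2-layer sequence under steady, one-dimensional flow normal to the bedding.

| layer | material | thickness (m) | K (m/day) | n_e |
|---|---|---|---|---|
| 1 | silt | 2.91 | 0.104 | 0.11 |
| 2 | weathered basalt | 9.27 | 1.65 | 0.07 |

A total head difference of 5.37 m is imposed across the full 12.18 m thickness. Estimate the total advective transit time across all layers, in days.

With flow normal to the layers, continuity requires the same specific discharge q through every layer.
Σ(b_i/K_i) = 2.91/0.104 + 9.27/1.65 = 33.60 d.
q = Δh / Σ(b_i/K_i) = 5.37 / 33.60 = 0.1598 m/day.
In each layer the seepage velocity is v_i = q/n_i, so the layer transit time is t_i = b_i·n_i / q:
  layer 1 (silt): t_1 = 2.91 × 0.11 / 0.1598 = 2.003 d
  layer 2 (weathered basalt): t_2 = 9.27 × 0.07 / 0.1598 = 4.060 d
Total t = Σ t_i = 6.063 days.

6.06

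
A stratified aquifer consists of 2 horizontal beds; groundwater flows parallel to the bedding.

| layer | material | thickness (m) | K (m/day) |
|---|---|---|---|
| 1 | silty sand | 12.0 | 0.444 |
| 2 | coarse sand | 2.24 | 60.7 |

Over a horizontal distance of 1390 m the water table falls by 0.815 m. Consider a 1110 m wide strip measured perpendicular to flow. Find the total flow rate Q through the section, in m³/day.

92.0

Flow is parallel to layering, so each bed carries its own Darcy discharge and the transmissivities add.
Σ(K_i·b_i) = 0.444×12.0 + 60.7×2.24 = 141.3 m²/day.
Hydraulic gradient i = Δh / L = 0.815 / 1390 = 0.0005863.
Q = Σ(K_i·b_i) · W · i = 141.3 × 1110 × 0.0005863 = 91.96 m³/day.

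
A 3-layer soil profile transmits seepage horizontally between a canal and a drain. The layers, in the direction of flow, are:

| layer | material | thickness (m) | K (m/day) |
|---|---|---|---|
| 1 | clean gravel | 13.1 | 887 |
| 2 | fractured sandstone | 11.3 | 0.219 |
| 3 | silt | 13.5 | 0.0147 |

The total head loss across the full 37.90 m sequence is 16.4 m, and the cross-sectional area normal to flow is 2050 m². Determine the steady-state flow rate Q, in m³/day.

34.7

Flow is perpendicular to layering, so the layers act in series and the equivalent K is the thickness-weighted harmonic mean.
Total thickness L = 13.1 + 11.3 + 13.5 = 37.90 m.
Σ(b_i/K_i) = 13.1/887 + 11.3/0.219 + 13.5/0.0147 = 970.0 d.
K_eq = L / Σ(b_i/K_i) = 37.90 / 970.0 = 0.03907 m/day.
Q = K_eq · A · (Δh/L) = 0.03907 × 2050 × (16.4/37.90) = 34.66 m³/day.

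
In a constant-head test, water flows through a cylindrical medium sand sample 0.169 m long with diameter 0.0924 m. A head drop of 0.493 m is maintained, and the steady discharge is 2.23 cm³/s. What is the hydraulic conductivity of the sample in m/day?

Cross-sectional area A = π·(d/2)² = π × (0.0924/2)² = 0.006706 m².
Convert discharge: 2.23 cm³/s = 2.230e-06 m³/s.
Darcy's law rearranged: K = Q·L / (A·Δh) = 2.230e-06 × 0.169 / (0.006706 × 0.493) = 0.0001140 m/s = 9.850 m/day.

9.85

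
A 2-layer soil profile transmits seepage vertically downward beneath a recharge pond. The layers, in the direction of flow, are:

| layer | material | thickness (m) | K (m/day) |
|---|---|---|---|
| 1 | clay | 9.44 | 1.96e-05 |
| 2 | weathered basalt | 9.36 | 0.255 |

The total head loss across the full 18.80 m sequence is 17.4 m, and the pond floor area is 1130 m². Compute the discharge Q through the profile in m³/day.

0.0408

Flow is perpendicular to layering, so the layers act in series and the equivalent K is the thickness-weighted harmonic mean.
Total thickness L = 9.44 + 9.36 = 18.80 m.
Σ(b_i/K_i) = 9.44/1.96e-05 + 9.36/0.255 = 4.817e+05 d.
K_eq = L / Σ(b_i/K_i) = 18.80 / 4.817e+05 = 3.903e-05 m/day.
Q = K_eq · A · (Δh/L) = 3.903e-05 × 1130 × (17.4/18.80) = 0.04082 m³/day.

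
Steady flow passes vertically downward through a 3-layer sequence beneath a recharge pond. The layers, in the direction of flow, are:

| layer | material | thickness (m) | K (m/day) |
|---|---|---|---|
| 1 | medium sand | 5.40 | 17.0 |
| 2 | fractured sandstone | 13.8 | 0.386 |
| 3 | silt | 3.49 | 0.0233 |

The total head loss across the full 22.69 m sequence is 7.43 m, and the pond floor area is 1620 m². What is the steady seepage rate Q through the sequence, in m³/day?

Flow is perpendicular to layering, so the layers act in series and the equivalent K is the thickness-weighted harmonic mean.
Total thickness L = 5.40 + 13.8 + 3.49 = 22.69 m.
Σ(b_i/K_i) = 5.40/17.0 + 13.8/0.386 + 3.49/0.0233 = 185.9 d.
K_eq = L / Σ(b_i/K_i) = 22.69 / 185.9 = 0.1221 m/day.
Q = K_eq · A · (Δh/L) = 0.1221 × 1620 × (7.43/22.69) = 64.76 m³/day.

64.8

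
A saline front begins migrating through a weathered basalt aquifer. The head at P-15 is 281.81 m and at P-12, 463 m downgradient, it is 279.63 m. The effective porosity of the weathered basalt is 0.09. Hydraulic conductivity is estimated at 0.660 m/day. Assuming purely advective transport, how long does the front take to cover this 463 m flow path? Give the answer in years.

Hydraulic gradient i = (281.81 − 279.63) / 463 = 2.18 / 463 = 0.004708.
Darcy flux q = K · i = 0.6600 × 0.004708 = 0.003108 m/day.
Seepage velocity v = q / n_e = 0.003108 / 0.09 = 0.03453 m/day.
Travel time t = L / v = 463 / 0.03453 = 13409 days = 36.71 years.

36.7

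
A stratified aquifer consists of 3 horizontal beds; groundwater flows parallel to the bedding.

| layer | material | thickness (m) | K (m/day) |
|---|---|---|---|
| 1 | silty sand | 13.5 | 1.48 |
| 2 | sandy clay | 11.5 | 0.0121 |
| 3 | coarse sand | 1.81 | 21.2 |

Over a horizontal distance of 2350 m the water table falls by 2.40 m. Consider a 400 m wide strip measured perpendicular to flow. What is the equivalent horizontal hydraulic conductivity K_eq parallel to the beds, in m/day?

2.18

Flow is parallel to layering, so each bed carries its own Darcy discharge and the transmissivities add.
Σ(K_i·b_i) = 1.48×13.5 + 0.0121×11.5 + 21.2×1.81 = 58.49 m²/day.
Total thickness b = 26.81 m, so K_eq = Σ(K_i·b_i)/b = 2.182 m/day.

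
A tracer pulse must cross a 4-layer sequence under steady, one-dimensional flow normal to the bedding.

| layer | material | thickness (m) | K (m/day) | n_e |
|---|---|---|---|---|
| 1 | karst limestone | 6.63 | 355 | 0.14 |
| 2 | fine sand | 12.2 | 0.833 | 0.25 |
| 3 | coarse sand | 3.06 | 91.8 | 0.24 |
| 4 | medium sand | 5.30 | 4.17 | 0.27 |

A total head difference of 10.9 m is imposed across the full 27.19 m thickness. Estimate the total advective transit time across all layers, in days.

9.00

With flow normal to the layers, continuity requires the same specific discharge q through every layer.
Σ(b_i/K_i) = 6.63/355 + 12.2/0.833 + 3.06/91.8 + 5.30/4.17 = 15.97 d.
q = Δh / Σ(b_i/K_i) = 10.9 / 15.97 = 0.6826 m/day.
In each layer the seepage velocity is v_i = q/n_i, so the layer transit time is t_i = b_i·n_i / q:
  layer 1 (karst limestone): t_1 = 6.63 × 0.14 / 0.6826 = 1.360 d
  layer 2 (fine sand): t_2 = 12.2 × 0.25 / 0.6826 = 4.468 d
  layer 3 (coarse sand): t_3 = 3.06 × 0.24 / 0.6826 = 1.076 d
  layer 4 (medium sand): t_4 = 5.30 × 0.27 / 0.6826 = 2.096 d
Total t = Σ t_i = 9.001 days.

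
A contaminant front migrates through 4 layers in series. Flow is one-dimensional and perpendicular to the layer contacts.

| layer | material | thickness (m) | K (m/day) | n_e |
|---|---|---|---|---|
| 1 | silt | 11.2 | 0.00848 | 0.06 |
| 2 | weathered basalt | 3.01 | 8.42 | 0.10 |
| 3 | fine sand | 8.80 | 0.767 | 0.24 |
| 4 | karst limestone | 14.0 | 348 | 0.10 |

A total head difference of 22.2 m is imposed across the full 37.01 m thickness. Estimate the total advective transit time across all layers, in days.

With flow normal to the layers, continuity requires the same specific discharge q through every layer.
Σ(b_i/K_i) = 11.2/0.00848 + 3.01/8.42 + 8.80/0.767 + 14.0/348 = 1333 d.
q = Δh / Σ(b_i/K_i) = 22.2 / 1333 = 0.01666 m/day.
In each layer the seepage velocity is v_i = q/n_i, so the layer transit time is t_i = b_i·n_i / q:
  layer 1 (silt): t_1 = 11.2 × 0.06 / 0.01666 = 40.34 d
  layer 2 (weathered basalt): t_2 = 3.01 × 0.10 / 0.01666 = 18.07 d
  layer 3 (fine sand): t_3 = 8.80 × 0.24 / 0.01666 = 126.8 d
  layer 4 (karst limestone): t_4 = 14.0 × 0.10 / 0.01666 = 84.04 d
Total t = Σ t_i = 269.2 days.

269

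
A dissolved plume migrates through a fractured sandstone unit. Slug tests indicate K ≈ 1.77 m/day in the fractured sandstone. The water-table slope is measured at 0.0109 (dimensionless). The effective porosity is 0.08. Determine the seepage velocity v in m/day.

0.241

Hydraulic gradient i = 0.0109.
Darcy flux q = K · i = 1.770 × 0.01090 = 0.01929 m/day.
Seepage velocity v = q / n_e = 0.01929 / 0.08 = 0.2412 m/day.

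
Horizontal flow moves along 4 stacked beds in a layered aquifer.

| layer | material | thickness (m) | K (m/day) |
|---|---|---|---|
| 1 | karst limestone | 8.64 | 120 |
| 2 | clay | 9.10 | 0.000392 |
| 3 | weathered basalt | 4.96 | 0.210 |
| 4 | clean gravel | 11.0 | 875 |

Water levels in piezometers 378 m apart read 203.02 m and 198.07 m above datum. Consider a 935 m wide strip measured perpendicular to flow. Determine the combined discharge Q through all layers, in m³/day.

131000

Flow is parallel to layering, so each bed carries its own Darcy discharge and the transmissivities add.
Σ(K_i·b_i) = 120×8.64 + 0.000392×9.10 + 0.210×4.96 + 875×11.0 = 10663 m²/day.
Hydraulic gradient i = (203.02 − 198.07) / 378 = 4.95 / 378 = 0.01310.
Q = Σ(K_i·b_i) · W · i = 10663 × 935 × 0.01310 = 1.306e+05 m³/day.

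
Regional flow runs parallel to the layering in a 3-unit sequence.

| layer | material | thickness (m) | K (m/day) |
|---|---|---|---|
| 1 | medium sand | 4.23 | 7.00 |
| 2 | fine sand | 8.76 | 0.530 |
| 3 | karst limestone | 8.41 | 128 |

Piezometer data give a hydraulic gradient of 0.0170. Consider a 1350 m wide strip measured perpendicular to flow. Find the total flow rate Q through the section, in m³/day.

Flow is parallel to layering, so each bed carries its own Darcy discharge and the transmissivities add.
Σ(K_i·b_i) = 7.00×4.23 + 0.530×8.76 + 128×8.41 = 1111 m²/day.
Hydraulic gradient i = 0.0170.
Q = Σ(K_i·b_i) · W · i = 1111 × 1350 × 0.01700 = 25491 m³/day.

25500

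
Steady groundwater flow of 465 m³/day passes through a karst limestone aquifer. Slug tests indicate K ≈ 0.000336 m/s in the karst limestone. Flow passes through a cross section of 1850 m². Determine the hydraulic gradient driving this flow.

Convert K: 0.000336 m/s × 86400 = 29.03 m/day.
From Q = K·A·i, i = Q / (K·A) = 465 / (29.03 × 1850) = 0.008658.

0.00866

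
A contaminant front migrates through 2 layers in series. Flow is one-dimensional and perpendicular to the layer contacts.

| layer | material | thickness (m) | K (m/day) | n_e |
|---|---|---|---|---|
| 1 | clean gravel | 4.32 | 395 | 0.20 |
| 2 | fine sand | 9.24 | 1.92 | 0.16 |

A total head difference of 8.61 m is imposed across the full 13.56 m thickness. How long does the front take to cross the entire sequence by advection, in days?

1.31

With flow normal to the layers, continuity requires the same specific discharge q through every layer.
Σ(b_i/K_i) = 4.32/395 + 9.24/1.92 = 4.823 d.
q = Δh / Σ(b_i/K_i) = 8.61 / 4.823 = 1.785 m/day.
In each layer the seepage velocity is v_i = q/n_i, so the layer transit time is t_i = b_i·n_i / q:
  layer 1 (clean gravel): t_1 = 4.32 × 0.20 / 1.785 = 0.4840 d
  layer 2 (fine sand): t_2 = 9.24 × 0.16 / 1.785 = 0.8282 d
Total t = Σ t_i = 1.312 days.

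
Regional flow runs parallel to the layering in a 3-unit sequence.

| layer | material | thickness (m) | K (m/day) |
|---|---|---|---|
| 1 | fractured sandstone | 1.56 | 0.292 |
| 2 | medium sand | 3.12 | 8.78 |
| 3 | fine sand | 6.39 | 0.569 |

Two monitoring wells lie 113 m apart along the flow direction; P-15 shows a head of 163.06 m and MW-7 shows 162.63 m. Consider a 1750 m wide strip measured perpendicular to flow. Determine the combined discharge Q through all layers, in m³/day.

210

Flow is parallel to layering, so each bed carries its own Darcy discharge and the transmissivities add.
Σ(K_i·b_i) = 0.292×1.56 + 8.78×3.12 + 0.569×6.39 = 31.49 m²/day.
Hydraulic gradient i = (163.06 − 162.63) / 113 = 0.43 / 113 = 0.003805.
Q = Σ(K_i·b_i) · W · i = 31.49 × 1750 × 0.003805 = 209.7 m³/day.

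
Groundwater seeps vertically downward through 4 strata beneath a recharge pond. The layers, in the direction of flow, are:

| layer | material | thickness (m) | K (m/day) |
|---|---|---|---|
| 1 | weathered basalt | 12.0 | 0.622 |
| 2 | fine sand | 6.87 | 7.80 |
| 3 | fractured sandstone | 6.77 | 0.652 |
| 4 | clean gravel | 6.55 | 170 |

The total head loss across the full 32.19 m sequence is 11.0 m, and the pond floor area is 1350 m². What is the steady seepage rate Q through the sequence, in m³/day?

Flow is perpendicular to layering, so the layers act in series and the equivalent K is the thickness-weighted harmonic mean.
Total thickness L = 12.0 + 6.87 + 6.77 + 6.55 = 32.19 m.
Σ(b_i/K_i) = 12.0/0.622 + 6.87/7.80 + 6.77/0.652 + 6.55/170 = 30.60 d.
K_eq = L / Σ(b_i/K_i) = 32.19 / 30.60 = 1.052 m/day.
Q = K_eq · A · (Δh/L) = 1.052 × 1350 × (11.0/32.19) = 485.4 m³/day.

485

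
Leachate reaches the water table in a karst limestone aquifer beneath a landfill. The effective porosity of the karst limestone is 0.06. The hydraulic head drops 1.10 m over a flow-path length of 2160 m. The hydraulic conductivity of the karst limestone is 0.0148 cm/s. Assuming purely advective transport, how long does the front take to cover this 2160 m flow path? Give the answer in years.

54.5

Convert K: 0.0148 cm/s × 864 = 12.79 m/day.
Hydraulic gradient i = Δh / L = 1.10 / 2160 = 0.0005093.
Darcy flux q = K · i = 12.79 × 0.0005093 = 0.006512 m/day.
Seepage velocity v = q / n_e = 0.006512 / 0.06 = 0.1085 m/day.
Travel time t = L / v = 2160 / 0.1085 = 19902 days = 54.49 years.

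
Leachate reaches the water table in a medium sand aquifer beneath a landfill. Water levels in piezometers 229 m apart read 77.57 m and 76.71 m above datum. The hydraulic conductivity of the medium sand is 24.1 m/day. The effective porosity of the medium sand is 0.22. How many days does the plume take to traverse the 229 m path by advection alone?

557

Hydraulic gradient i = (77.57 − 76.71) / 229 = 0.86 / 229 = 0.003755.
Darcy flux q = K · i = 24.10 × 0.003755 = 0.09051 m/day.
Seepage velocity v = q / n_e = 0.09051 / 0.22 = 0.4114 m/day.
Travel time t = L / v = 229 / 0.4114 = 556.6 days.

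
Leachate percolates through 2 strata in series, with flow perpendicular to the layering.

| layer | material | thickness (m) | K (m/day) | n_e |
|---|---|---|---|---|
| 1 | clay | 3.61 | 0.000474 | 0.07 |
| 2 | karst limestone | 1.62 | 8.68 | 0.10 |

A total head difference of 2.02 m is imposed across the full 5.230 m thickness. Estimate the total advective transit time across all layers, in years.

With flow normal to the layers, continuity requires the same specific discharge q through every layer.
Σ(b_i/K_i) = 3.61/0.000474 + 1.62/8.68 = 7616 d.
q = Δh / Σ(b_i/K_i) = 2.02 / 7616 = 0.0002652 m/day.
In each layer the seepage velocity is v_i = q/n_i, so the layer transit time is t_i = b_i·n_i / q:
  layer 1 (clay): t_1 = 3.61 × 0.07 / 0.0002652 = 952.8 d
  layer 2 (karst limestone): t_2 = 1.62 × 0.10 / 0.0002652 = 610.8 d
Total t = Σ t_i = 1564 days = 4.281 years.

4.28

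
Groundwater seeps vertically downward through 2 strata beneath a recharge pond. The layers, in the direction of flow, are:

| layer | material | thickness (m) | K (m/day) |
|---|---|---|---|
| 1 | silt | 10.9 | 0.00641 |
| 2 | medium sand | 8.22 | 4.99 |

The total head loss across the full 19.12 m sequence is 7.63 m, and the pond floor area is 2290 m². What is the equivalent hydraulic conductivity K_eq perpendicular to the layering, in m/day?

0.0112

Flow is perpendicular to layering, so the layers act in series and the equivalent K is the thickness-weighted harmonic mean.
Total thickness L = 10.9 + 8.22 = 19.12 m.
Σ(b_i/K_i) = 10.9/0.00641 + 8.22/4.99 = 1702 d.
K_eq = L / Σ(b_i/K_i) = 19.12 / 1702 = 0.01123 m/day.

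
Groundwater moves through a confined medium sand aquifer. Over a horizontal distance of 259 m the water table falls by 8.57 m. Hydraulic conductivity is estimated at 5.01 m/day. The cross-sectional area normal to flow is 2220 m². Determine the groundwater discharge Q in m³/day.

Hydraulic gradient i = Δh / L = 8.57 / 259 = 0.03309.
Darcy's law: Q = K · A · i = 5.010 × 2220 × 0.03309 = 368.0 m³/day.

368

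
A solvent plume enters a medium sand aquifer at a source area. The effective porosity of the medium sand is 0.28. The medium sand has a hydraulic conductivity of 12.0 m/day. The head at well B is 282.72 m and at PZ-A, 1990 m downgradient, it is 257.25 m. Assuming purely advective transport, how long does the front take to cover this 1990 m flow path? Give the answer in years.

9.93

Hydraulic gradient i = (282.72 − 257.25) / 1990 = 25.47 / 1990 = 0.01280.
Darcy flux q = K · i = 12.00 × 0.01280 = 0.1536 m/day.
Seepage velocity v = q / n_e = 0.1536 / 0.28 = 0.5485 m/day.
Travel time t = L / v = 1990 / 0.5485 = 3628 days = 9.933 years.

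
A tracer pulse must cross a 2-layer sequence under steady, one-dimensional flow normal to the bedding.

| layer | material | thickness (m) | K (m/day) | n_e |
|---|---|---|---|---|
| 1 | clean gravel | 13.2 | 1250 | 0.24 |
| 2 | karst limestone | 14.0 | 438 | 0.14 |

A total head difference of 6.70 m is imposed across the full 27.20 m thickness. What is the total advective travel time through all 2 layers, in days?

With flow normal to the layers, continuity requires the same specific discharge q through every layer.
Σ(b_i/K_i) = 13.2/1250 + 14.0/438 = 0.04252 d.
q = Δh / Σ(b_i/K_i) = 6.70 / 0.04252 = 157.6 m/day.
In each layer the seepage velocity is v_i = q/n_i, so the layer transit time is t_i = b_i·n_i / q:
  layer 1 (clean gravel): t_1 = 13.2 × 0.24 / 157.6 = 0.02011 d
  layer 2 (karst limestone): t_2 = 14.0 × 0.14 / 157.6 = 0.01244 d
Total t = Σ t_i = 0.03255 days.

0.0325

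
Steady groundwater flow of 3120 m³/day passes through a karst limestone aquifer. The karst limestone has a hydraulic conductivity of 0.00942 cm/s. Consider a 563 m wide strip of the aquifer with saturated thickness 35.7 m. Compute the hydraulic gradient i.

0.0191

Convert K: 0.00942 cm/s × 864 = 8.139 m/day.
Cross-sectional area A = 563 × 35.7 = 20099 m².
From Q = K·A·i, i = Q / (K·A) = 3120 / (8.139 × 20099) = 0.01907.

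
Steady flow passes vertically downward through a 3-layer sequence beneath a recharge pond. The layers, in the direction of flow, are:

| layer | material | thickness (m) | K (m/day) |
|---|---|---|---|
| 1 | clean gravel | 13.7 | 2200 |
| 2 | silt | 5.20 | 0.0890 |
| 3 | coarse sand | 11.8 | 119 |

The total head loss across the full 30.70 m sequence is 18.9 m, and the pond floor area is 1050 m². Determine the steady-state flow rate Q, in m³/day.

Flow is perpendicular to layering, so the layers act in series and the equivalent K is the thickness-weighted harmonic mean.
Total thickness L = 13.7 + 5.20 + 11.8 = 30.70 m.
Σ(b_i/K_i) = 13.7/2200 + 5.20/0.0890 + 11.8/119 = 58.53 d.
K_eq = L / Σ(b_i/K_i) = 30.70 / 58.53 = 0.5245 m/day.
Q = K_eq · A · (Δh/L) = 0.5245 × 1050 × (18.9/30.70) = 339.0 m³/day.

339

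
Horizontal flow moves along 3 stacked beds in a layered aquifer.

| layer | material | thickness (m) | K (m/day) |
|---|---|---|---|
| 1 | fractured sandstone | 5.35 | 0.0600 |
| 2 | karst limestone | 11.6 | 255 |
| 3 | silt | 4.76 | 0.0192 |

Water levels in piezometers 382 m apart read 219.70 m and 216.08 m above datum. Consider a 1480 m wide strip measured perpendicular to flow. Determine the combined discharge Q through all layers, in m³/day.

41500

Flow is parallel to layering, so each bed carries its own Darcy discharge and the transmissivities add.
Σ(K_i·b_i) = 0.0600×5.35 + 255×11.6 + 0.0192×4.76 = 2958 m²/day.
Hydraulic gradient i = (219.70 − 216.08) / 382 = 3.62 / 382 = 0.009476.
Q = Σ(K_i·b_i) · W · i = 2958 × 1480 × 0.009476 = 41492 m³/day.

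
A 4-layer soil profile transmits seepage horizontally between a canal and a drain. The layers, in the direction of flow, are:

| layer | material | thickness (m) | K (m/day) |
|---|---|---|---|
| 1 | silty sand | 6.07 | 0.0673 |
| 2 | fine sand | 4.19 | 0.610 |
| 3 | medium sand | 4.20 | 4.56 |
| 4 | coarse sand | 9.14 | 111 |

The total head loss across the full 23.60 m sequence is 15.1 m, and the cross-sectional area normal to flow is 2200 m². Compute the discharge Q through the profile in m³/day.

339

Flow is perpendicular to layering, so the layers act in series and the equivalent K is the thickness-weighted harmonic mean.
Total thickness L = 6.07 + 4.19 + 4.20 + 9.14 = 23.60 m.
Σ(b_i/K_i) = 6.07/0.0673 + 4.19/0.610 + 4.20/4.56 + 9.14/111 = 98.07 d.
K_eq = L / Σ(b_i/K_i) = 23.60 / 98.07 = 0.2407 m/day.
Q = K_eq · A · (Δh/L) = 0.2407 × 2200 × (15.1/23.60) = 338.8 m³/day.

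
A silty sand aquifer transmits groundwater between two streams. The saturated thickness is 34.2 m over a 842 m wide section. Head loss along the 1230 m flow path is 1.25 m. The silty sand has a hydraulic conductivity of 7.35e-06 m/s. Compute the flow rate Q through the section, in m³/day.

Convert K: 7.35e-06 m/s × 86400 = 0.6350 m/day.
Cross-sectional area A = 842 × 34.2 = 28796 m².
Hydraulic gradient i = Δh / L = 1.25 / 1230 = 0.001016.
Darcy's law: Q = K · A · i = 0.6350 × 28796 × 0.001016 = 18.58 m³/day.

18.6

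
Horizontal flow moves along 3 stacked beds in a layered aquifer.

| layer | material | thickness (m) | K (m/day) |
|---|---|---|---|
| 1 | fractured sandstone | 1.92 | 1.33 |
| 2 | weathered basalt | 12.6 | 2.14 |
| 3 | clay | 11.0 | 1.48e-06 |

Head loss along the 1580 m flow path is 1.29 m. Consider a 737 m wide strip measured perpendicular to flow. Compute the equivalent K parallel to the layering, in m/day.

Flow is parallel to layering, so each bed carries its own Darcy discharge and the transmissivities add.
Σ(K_i·b_i) = 1.33×1.92 + 2.14×12.6 + 1.48e-06×11.0 = 29.52 m²/day.
Total thickness b = 25.52 m, so K_eq = Σ(K_i·b_i)/b = 1.157 m/day.

1.16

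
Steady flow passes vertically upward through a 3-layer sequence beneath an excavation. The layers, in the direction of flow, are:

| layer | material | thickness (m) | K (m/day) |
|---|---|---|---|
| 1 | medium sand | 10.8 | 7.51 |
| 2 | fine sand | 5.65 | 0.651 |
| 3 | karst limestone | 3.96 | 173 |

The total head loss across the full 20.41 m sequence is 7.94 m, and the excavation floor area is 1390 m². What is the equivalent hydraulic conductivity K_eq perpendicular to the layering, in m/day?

Flow is perpendicular to layering, so the layers act in series and the equivalent K is the thickness-weighted harmonic mean.
Total thickness L = 10.8 + 5.65 + 3.96 = 20.41 m.
Σ(b_i/K_i) = 10.8/7.51 + 5.65/0.651 + 3.96/173 = 10.14 d.
K_eq = L / Σ(b_i/K_i) = 20.41 / 10.14 = 2.013 m/day.

2.01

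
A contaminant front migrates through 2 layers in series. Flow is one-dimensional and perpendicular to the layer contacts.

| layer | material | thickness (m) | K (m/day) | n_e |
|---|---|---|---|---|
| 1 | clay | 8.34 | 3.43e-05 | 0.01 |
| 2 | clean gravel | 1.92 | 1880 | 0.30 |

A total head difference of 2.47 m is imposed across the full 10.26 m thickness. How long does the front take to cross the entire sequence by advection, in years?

With flow normal to the layers, continuity requires the same specific discharge q through every layer.
Σ(b_i/K_i) = 8.34/3.43e-05 + 1.92/1880 = 2.431e+05 d.
q = Δh / Σ(b_i/K_i) = 2.47 / 2.431e+05 = 1.016e-05 m/day.
In each layer the seepage velocity is v_i = q/n_i, so the layer transit time is t_i = b_i·n_i / q:
  layer 1 (clay): t_1 = 8.34 × 0.01 / 1.016e-05 = 8210 d
  layer 2 (clean gravel): t_2 = 1.92 × 0.30 / 1.016e-05 = 56702 d
Total t = Σ t_i = 64912 days = 177.7 years.

178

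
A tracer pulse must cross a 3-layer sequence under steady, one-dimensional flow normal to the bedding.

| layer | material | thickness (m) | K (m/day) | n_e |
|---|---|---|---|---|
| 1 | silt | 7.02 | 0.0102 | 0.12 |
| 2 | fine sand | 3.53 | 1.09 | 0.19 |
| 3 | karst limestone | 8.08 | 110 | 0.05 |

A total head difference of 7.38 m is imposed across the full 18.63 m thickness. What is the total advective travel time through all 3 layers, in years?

With flow normal to the layers, continuity requires the same specific discharge q through every layer.
Σ(b_i/K_i) = 7.02/0.0102 + 3.53/1.09 + 8.08/110 = 691.5 d.
q = Δh / Σ(b_i/K_i) = 7.38 / 691.5 = 0.01067 m/day.
In each layer the seepage velocity is v_i = q/n_i, so the layer transit time is t_i = b_i·n_i / q:
  layer 1 (silt): t_1 = 7.02 × 0.12 / 0.01067 = 78.94 d
  layer 2 (fine sand): t_2 = 3.53 × 0.19 / 0.01067 = 62.85 d
  layer 3 (karst limestone): t_3 = 8.08 × 0.05 / 0.01067 = 37.86 d
Total t = Σ t_i = 179.6 days = 0.4918 years.

0.492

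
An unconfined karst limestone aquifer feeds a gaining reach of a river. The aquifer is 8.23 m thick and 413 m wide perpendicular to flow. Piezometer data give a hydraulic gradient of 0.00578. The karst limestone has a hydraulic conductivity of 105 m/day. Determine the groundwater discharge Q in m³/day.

2060

Cross-sectional area A = 413 × 8.23 = 3399 m².
Hydraulic gradient i = 0.00578.
Darcy's law: Q = K · A · i = 105.0 × 3399 × 0.005780 = 2063 m³/day.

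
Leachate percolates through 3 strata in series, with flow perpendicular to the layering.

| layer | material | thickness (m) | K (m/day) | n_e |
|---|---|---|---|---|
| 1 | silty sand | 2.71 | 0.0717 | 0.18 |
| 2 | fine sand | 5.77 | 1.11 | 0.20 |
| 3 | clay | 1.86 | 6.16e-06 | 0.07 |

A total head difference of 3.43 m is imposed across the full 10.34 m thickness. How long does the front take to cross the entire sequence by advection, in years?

With flow normal to the layers, continuity requires the same specific discharge q through every layer.
Σ(b_i/K_i) = 2.71/0.0717 + 5.77/1.11 + 1.86/6.16e-06 = 3.020e+05 d.
q = Δh / Σ(b_i/K_i) = 3.43 / 3.020e+05 = 1.136e-05 m/day.
In each layer the seepage velocity is v_i = q/n_i, so the layer transit time is t_i = b_i·n_i / q:
  layer 1 (silty sand): t_1 = 2.71 × 0.18 / 1.136e-05 = 42948 d
  layer 2 (fine sand): t_2 = 5.77 × 0.20 / 1.136e-05 = 1.016e+05 d
  layer 3 (clay): t_3 = 1.86 × 0.07 / 1.136e-05 = 11463 d
Total t = Σ t_i = 1.560e+05 days = 427.1 years.

427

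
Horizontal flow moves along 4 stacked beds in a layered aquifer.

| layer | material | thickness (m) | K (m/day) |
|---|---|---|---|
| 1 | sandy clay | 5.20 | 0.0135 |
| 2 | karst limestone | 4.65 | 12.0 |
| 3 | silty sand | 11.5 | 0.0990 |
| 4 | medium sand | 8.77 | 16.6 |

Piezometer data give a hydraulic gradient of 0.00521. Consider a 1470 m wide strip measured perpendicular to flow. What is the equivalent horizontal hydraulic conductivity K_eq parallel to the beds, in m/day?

6.73

Flow is parallel to layering, so each bed carries its own Darcy discharge and the transmissivities add.
Σ(K_i·b_i) = 0.0135×5.20 + 12.0×4.65 + 0.0990×11.5 + 16.6×8.77 = 202.6 m²/day.
Total thickness b = 30.12 m, so K_eq = Σ(K_i·b_i)/b = 6.726 m/day.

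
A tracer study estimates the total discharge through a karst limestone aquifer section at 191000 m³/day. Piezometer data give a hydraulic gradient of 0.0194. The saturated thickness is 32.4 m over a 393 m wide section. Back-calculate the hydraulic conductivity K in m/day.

773

Cross-sectional area A = 393 × 32.4 = 12733 m².
Hydraulic gradient i = 0.0194.
From Q = K·A·i, K = Q / (A·i) = 191000 / (12733 × 0.01940) = 773.2 m/day.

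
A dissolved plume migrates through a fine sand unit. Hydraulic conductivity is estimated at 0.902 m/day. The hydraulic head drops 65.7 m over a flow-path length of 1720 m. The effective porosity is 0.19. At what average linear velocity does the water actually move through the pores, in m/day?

Hydraulic gradient i = Δh / L = 65.7 / 1720 = 0.03820.
Darcy flux q = K · i = 0.9020 × 0.03820 = 0.03445 m/day.
Seepage velocity v = q / n_e = 0.03445 / 0.19 = 0.1813 m/day.

0.181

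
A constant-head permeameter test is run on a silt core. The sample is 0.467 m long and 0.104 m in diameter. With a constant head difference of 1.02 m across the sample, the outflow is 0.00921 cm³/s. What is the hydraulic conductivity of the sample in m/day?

0.0429

Cross-sectional area A = π·(d/2)² = π × (0.104/2)² = 0.008495 m².
Convert discharge: 0.00921 cm³/s = 9.210e-09 m³/s.
Darcy's law rearranged: K = Q·L / (A·Δh) = 9.210e-09 × 0.467 / (0.008495 × 1.02) = 4.964e-07 m/s = 0.04289 m/day.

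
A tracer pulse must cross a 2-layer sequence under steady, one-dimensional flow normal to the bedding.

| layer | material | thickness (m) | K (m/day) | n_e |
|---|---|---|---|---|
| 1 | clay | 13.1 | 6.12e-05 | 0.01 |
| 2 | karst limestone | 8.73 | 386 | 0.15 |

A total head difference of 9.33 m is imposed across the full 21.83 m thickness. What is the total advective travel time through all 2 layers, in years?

90.5

With flow normal to the layers, continuity requires the same specific discharge q through every layer.
Σ(b_i/K_i) = 13.1/6.12e-05 + 8.73/386 = 2.141e+05 d.
q = Δh / Σ(b_i/K_i) = 9.33 / 2.141e+05 = 4.359e-05 m/day.
In each layer the seepage velocity is v_i = q/n_i, so the layer transit time is t_i = b_i·n_i / q:
  layer 1 (clay): t_1 = 13.1 × 0.01 / 4.359e-05 = 3005 d
  layer 2 (karst limestone): t_2 = 8.73 × 0.15 / 4.359e-05 = 30043 d
Total t = Σ t_i = 33048 days = 90.48 years.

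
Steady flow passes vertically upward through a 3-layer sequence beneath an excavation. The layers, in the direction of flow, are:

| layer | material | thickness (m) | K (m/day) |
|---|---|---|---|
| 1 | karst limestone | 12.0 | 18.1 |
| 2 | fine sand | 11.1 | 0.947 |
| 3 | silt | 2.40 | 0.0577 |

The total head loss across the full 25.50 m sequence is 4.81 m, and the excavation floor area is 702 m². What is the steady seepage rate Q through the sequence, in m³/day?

62.6

Flow is perpendicular to layering, so the layers act in series and the equivalent K is the thickness-weighted harmonic mean.
Total thickness L = 12.0 + 11.1 + 2.40 = 25.50 m.
Σ(b_i/K_i) = 12.0/18.1 + 11.1/0.947 + 2.40/0.0577 = 53.98 d.
K_eq = L / Σ(b_i/K_i) = 25.50 / 53.98 = 0.4724 m/day.
Q = K_eq · A · (Δh/L) = 0.4724 × 702 × (4.81/25.50) = 62.55 m³/day.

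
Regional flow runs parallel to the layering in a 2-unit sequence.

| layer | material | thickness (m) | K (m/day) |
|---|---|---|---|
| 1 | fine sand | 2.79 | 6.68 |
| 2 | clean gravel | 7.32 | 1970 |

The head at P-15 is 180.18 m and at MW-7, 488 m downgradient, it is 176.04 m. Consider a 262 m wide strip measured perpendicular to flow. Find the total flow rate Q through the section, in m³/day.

Flow is parallel to layering, so each bed carries its own Darcy discharge and the transmissivities add.
Σ(K_i·b_i) = 6.68×2.79 + 1970×7.32 = 14439 m²/day.
Hydraulic gradient i = (180.18 − 176.04) / 488 = 4.14 / 488 = 0.008484.
Q = Σ(K_i·b_i) · W · i = 14439 × 262 × 0.008484 = 32094 m³/day.

32100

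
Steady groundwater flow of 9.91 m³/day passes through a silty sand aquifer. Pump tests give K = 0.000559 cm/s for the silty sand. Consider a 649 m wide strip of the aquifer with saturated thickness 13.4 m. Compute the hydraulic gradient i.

0.00236

Convert K: 0.000559 cm/s × 864 = 0.4830 m/day.
Cross-sectional area A = 649 × 13.4 = 8697 m².
From Q = K·A·i, i = Q / (K·A) = 9.91 / (0.4830 × 8697) = 0.002359.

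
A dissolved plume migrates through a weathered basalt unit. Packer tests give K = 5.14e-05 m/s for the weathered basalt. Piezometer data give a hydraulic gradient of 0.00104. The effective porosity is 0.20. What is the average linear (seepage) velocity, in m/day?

0.0231

Convert K: 5.14e-05 m/s × 86400 = 4.441 m/day.
Hydraulic gradient i = 0.00104.
Darcy flux q = K · i = 4.441 × 0.001040 = 0.004619 m/day.
Seepage velocity v = q / n_e = 0.004619 / 0.20 = 0.02309 m/day.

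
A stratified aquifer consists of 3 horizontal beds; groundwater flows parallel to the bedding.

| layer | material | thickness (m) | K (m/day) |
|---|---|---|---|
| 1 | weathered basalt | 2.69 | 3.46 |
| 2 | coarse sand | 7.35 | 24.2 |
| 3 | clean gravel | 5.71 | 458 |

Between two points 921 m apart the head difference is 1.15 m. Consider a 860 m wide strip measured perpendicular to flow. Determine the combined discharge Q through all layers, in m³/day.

Flow is parallel to layering, so each bed carries its own Darcy discharge and the transmissivities add.
Σ(K_i·b_i) = 3.46×2.69 + 24.2×7.35 + 458×5.71 = 2802 m²/day.
Hydraulic gradient i = Δh / L = 1.15 / 921 = 0.001249.
Q = Σ(K_i·b_i) · W · i = 2802 × 860 × 0.001249 = 3009 m³/day.

3010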